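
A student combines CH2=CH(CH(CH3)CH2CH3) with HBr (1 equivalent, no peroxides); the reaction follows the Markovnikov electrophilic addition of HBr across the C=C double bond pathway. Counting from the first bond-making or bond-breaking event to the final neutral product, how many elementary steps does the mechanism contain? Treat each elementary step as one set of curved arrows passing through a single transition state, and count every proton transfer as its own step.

Step 1: The π electrons of the C=C bond attack a proton of HBr; Markovnikov addition places the new C–H on the less-substituted alkene carbon, so the positive charge ends up on the more-substituted carbon — a secondary carbocation. The H–Br bond breaks heterolytically, releasing Br⁻.
Step 2: A hydride (H with its bonding pair) migrates from the adjacent sec-butyl carbon to the cationic centre — a 1,2-hydride shift — upgrading the secondary cation to a tertiary one.
Step 3: Br⁻ captures the cation: a lone pair on Br⁻ fills the empty p orbital, producing the alkyl halide product.
Total: 3 elementary steps.

3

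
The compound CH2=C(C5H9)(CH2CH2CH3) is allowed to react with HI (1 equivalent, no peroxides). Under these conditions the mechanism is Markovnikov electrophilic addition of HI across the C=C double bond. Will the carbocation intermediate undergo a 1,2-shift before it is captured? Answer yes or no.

no

The first-formed carbocation is tertiary.
No single 1,2-shift to an adjacent carbon would produce a more-substituted cation than the one already present, so no rearrangement occurs.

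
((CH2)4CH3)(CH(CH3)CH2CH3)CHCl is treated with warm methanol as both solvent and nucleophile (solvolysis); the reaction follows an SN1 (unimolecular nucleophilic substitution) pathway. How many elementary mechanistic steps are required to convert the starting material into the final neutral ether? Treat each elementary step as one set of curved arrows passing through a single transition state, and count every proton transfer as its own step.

4

Step 1: Ionisation: the C–Cl σ-bond cleaves heterolytically; both bonding electrons depart with Cl⁻, leaving a secondary carbocation at the α-carbon.
Step 2: A 1,2-hydride shift from the adjacent sec-butyl carbon moves the positive charge from the secondary centre to an adjacent carbon, generating a more stable tertiary carbocation.
Step 3: Nucleophilic capture: the oxygen of CH3OH bonds to the cationic carbon, producing an oxonium-ion intermediate.
Step 4: Proton transfer from the O–H of the oxonium ion to a solvent molecule delivers the neutral ether.
Total: 4 elementary steps.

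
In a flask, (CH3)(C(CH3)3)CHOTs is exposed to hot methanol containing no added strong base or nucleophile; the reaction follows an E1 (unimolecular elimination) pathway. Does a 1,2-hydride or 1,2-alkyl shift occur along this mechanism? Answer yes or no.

The first-formed carbocation is secondary.
The adjacent tert-butyl carbon has no hydrogen but bears methyl groups; migration of one methyl with its bonding pair (a 1,2-methyl shift) places the charge on a tertiary centre.
Tertiary is more stable than secondary, so the shift occurs.

yes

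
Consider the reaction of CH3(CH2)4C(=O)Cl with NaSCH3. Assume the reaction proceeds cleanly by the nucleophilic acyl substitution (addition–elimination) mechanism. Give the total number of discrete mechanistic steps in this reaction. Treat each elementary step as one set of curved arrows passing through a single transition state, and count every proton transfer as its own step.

Step 1: A lone pair on the S of CH3S⁻ attacks the electrophilic acyl carbon; the π(C=O) electrons move onto oxygen, giving a tetrahedral intermediate.
Step 2: An oxygen lone pair re-forms the C=O π bond as the C–Cl σ-bond breaks; Cl⁻ is expelled.
Total: 2 elementary steps.

2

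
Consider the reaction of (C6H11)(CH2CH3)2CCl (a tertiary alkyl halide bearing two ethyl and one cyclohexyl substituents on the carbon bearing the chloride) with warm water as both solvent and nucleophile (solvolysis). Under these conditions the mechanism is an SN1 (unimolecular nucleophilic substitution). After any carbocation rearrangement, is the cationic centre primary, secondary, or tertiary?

Step 1: Ionisation: the C–Cl σ-bond cleaves heterolytically; both bonding electrons depart with Cl⁻, leaving a tertiary carbocation at the α-carbon.
No single 1,2-shift to an adjacent carbon would give a more-substituted cation, so no rearrangement occurs.

tertiary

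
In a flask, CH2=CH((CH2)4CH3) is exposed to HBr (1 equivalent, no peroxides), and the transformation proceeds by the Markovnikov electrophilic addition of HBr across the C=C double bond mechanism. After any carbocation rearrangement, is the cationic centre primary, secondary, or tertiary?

Step 1: The π electrons of the C=C bond attack a proton of HBr; Markovnikov addition places the new C–H on the less-substituted alkene carbon, so the positive charge ends up on the more-substituted carbon — a secondary carbocation. The H–Br bond breaks heterolytically, releasing Br⁻.
No single 1,2-shift to an adjacent carbon would give a more-substituted cation, so no rearrangement occurs.

secondary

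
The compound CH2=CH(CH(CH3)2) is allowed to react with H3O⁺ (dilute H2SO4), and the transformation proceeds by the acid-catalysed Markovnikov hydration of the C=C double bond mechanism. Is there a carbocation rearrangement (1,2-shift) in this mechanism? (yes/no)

yes

The first-formed carbocation is secondary.
The adjacent isopropyl carbon already bears 2 other carbon substituents and has a hydrogen to migrate; after a 1,2-hydride shift from that carbon the positive charge sits on a tertiary centre.
Tertiary is more stable than secondary, so the shift occurs.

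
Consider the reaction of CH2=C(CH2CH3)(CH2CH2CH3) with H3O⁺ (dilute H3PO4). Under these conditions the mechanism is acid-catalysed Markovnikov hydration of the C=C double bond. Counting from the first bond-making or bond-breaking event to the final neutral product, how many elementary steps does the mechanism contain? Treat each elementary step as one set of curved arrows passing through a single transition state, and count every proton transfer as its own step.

3

Step 1: The π electrons of the C=C bond attack a proton of H3O⁺; Markovnikov addition places the new C–H on the less-substituted alkene carbon, so the positive charge ends up on the more-substituted carbon — a tertiary carbocation. H2O is released.
(No 1,2-shift: no single shift to an adjacent carbon would give a more stable cation.)
Step 2: Water acts as the nucleophile: an oxygen lone pair bonds to the cationic carbon, giving an oxonium-ion intermediate.
Step 3: H2O removes a proton from the oxonium oxygen, regenerating H3O⁺ and giving the neutral alcohol.
Total: 3 elementary steps.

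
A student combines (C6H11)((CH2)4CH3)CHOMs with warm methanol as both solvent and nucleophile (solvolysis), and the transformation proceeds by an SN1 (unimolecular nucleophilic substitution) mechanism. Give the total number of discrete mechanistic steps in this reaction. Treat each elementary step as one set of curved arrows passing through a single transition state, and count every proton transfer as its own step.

4

Step 1: Rate-determining heterolysis of the C–O bond gives MsO⁻ and a secondary carbocation.
Step 2: A 1,2-hydride shift from the adjacent cyclohexyl carbon moves the positive charge from the secondary centre to an adjacent carbon, generating a more stable tertiary carbocation.
Step 3: A lone pair on the oxygen of CH3OH attacks the carbocation, forming a new C–O σ-bond and an oxonium ion.
Step 4: Proton transfer from the O–H of the oxonium ion to a solvent molecule delivers the neutral ether.
Total: 4 elementary steps.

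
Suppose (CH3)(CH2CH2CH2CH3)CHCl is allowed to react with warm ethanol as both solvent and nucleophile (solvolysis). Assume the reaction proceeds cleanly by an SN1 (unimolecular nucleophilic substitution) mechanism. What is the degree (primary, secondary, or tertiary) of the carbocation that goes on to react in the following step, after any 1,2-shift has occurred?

Step 1: Rate-determining heterolysis of the C–Cl bond gives Cl⁻ and a secondary carbocation.
No single 1,2-shift to an adjacent carbon would give a more-substituted cation, so no rearrangement occurs.

secondary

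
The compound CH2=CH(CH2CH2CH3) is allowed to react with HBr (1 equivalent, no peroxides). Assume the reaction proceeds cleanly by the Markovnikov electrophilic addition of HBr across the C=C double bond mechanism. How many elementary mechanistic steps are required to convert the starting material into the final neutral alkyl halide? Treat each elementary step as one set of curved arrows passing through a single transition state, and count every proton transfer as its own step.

2

Step 1: Protonation of the alkene by HBr: the π bond acts as the nucleophile and picks up H⁺, giving the more stable (Markovnikov) secondary carbocation. The H–Br bond breaks heterolytically, releasing Br⁻.
(No 1,2-shift: no single shift to an adjacent carbon would give a more stable cation.)
Step 2: Nucleophilic attack by Br⁻ on the carbocation completes the addition, giving R–Br.
Total: 2 elementary steps.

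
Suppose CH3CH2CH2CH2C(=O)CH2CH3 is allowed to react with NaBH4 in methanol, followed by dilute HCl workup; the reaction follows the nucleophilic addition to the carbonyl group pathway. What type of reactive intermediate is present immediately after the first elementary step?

Step 1: A lone pair / filled orbital on H⁻ (delivered from BH4⁻) attacks the electrophilic carbonyl carbon; the π(C=O) electrons shift onto oxygen, producing a tetrahedral alkoxide intermediate.
After step 1 the species present is a tetrahedral alkoxide intermediate.

tetrahedral alkoxide intermediate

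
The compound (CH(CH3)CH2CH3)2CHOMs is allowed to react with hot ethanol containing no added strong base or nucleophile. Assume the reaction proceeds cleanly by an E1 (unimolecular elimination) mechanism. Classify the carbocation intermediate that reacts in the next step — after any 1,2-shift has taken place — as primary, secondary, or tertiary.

Step 1: Unassisted departure of MsO⁻ (taking the C–O bonding pair) generates a secondary carbocation.
Step 2: A hydride (H with its bonding pair) migrates from the adjacent sec-butyl carbon to the cationic centre — a 1,2-hydride shift — upgrading the secondary cation to a tertiary one.
The cation rearranges from secondary to tertiary via a 1,2-hydride shift from the adjacent sec-butyl carbon; the tertiary cation is what reacts next.

tertiary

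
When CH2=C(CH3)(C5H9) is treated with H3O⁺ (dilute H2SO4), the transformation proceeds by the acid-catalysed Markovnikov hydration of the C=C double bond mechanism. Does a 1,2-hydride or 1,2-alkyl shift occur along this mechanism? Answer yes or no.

The first-formed carbocation is tertiary.
No single 1,2-shift to an adjacent carbon would produce a more-substituted cation than the one already present, so no rearrangement occurs.

no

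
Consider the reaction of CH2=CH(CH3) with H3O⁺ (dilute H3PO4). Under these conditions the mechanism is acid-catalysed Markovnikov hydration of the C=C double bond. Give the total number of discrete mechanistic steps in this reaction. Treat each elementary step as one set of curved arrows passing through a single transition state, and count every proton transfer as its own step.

Step 1: Protonation of the alkene by H3O⁺: the π bond acts as the nucleophile and picks up H⁺, giving the more stable (Markovnikov) secondary carbocation. H2O is released.
(No 1,2-shift: no single shift to an adjacent carbon would give a more stable cation.)
Step 2: A lone pair on the oxygen of H2O attacks the carbocation, forming a C–O bond and an oxonium ion (a protonated alcohol).
Step 3: H2O removes a proton from the oxonium oxygen, regenerating H3O⁺ and giving the neutral alcohol.
Total: 3 elementary steps.

3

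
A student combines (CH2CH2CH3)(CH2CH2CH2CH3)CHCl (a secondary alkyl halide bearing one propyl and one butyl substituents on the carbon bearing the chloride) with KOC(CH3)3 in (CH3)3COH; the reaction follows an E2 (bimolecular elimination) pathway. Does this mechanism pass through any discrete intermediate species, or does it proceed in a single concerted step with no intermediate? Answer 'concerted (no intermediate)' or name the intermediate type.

In one step, (CH3)3CO⁻ pulls off a β-proton, the C–Cl bond cleaves, and a C=C double bond forms between the α- and β-carbons (E2, anti elimination).
All bond changes occur in one transition state; no discrete intermediate is formed.

concerted (no intermediate)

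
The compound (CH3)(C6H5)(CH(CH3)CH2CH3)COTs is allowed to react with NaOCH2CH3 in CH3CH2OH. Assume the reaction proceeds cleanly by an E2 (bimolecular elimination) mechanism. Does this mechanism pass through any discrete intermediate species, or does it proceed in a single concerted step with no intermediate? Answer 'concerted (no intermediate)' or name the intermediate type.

concerted (no intermediate)

The strong base CH3CH2O⁻ removes a β-hydrogen; in the same concerted event the electrons of the breaking C–H bond form the new π(C=C) bond and the C–O σ-bond breaks, expelling TsO⁻. Anti-periplanar geometry; one transition state.
All bond changes occur in one transition state; no discrete intermediate is formed.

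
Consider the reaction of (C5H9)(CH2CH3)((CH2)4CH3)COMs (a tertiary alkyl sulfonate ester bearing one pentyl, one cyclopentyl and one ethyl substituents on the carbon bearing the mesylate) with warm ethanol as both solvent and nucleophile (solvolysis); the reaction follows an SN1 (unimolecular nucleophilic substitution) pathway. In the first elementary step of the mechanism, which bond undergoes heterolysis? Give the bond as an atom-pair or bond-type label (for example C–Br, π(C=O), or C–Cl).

C–O

Step 1: The C–O bond breaks with both electrons going to the mesylate; MsO⁻ leaves and a tertiary carbocation remains.
The bond broken in this step is the C–O bond.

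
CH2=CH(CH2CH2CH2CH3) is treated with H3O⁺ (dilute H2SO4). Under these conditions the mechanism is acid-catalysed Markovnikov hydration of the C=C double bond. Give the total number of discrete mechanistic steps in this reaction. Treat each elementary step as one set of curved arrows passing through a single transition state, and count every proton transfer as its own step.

3

Step 1: The π electrons of the C=C bond attack a proton of H3O⁺; Markovnikov addition places the new C–H on the less-substituted alkene carbon, so the positive charge ends up on the more-substituted carbon — a secondary carbocation. H2O is released.
(No 1,2-shift: no single shift to an adjacent carbon would give a more stable cation.)
Step 2: A lone pair on the oxygen of H2O attacks the carbocation, forming a C–O bond and an oxonium ion (a protonated alcohol).
Step 3: Proton transfer from the O–H of the oxonium ion to H2O completes the catalytic cycle and yields the alcohol.
Total: 3 elementary steps.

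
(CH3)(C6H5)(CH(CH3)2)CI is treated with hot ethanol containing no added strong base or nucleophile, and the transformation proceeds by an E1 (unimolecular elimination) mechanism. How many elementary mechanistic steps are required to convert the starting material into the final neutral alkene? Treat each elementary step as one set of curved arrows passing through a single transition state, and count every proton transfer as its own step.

Step 1: Unassisted departure of I⁻ (taking the C–I bonding pair) generates a tertiary carbocation.
(No 1,2-shift: no single shift to an adjacent carbon would give a more stable cation.)
Step 2: Loss of a β-proton to an ethanol molecule of the solvent: the C–H bonding pair collapses toward the cationic carbon to form the C=C π bond, yielding the alkene.
Total: 2 elementary steps.

2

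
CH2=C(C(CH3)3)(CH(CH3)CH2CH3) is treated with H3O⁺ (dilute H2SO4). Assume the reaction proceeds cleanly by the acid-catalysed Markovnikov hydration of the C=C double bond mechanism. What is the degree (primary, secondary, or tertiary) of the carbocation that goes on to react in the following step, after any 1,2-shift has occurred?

Step 1: Protonation of the alkene by H3O⁺: the π bond acts as the nucleophile and picks up H⁺, giving the more stable (Markovnikov) tertiary carbocation. H2O is released.
No single 1,2-shift to an adjacent carbon would give a more-substituted cation, so no rearrangement occurs.

tertiary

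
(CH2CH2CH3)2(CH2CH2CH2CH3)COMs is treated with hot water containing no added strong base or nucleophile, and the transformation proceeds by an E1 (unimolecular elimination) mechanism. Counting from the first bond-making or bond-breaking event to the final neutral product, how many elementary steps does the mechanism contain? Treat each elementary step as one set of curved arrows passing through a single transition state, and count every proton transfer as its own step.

Step 1: Unassisted departure of MsO⁻ (taking the C–O bonding pair) generates a tertiary carbocation.
(No 1,2-shift: no single shift to an adjacent carbon would give a more stable cation.)
Step 2: A weak base (a water molecule from the solvent) removes a proton from a carbon adjacent to the cationic centre; the electrons of that C–H bond become the new π(C=C) bond, giving the alkene.
Total: 2 elementary steps.

2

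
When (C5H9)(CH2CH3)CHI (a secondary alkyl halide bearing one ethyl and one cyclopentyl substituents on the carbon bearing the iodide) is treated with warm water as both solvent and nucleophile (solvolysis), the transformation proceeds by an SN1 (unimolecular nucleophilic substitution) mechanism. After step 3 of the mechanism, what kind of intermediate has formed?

Step 1: Rate-determining heterolysis of the C–I bond gives I⁻ and a secondary carbocation.
Step 2: A hydride (H with its bonding pair) migrates from the adjacent cyclopentyl carbon to the cationic centre — a 1,2-hydride shift — upgrading the secondary cation to a tertiary one.
Step 3: H2O donates an oxygen lone pair into the empty p orbital of the cation, giving a protonated alcohol (an oxonium ion).
After step 3 the species present is an oxonium ion.

oxonium ion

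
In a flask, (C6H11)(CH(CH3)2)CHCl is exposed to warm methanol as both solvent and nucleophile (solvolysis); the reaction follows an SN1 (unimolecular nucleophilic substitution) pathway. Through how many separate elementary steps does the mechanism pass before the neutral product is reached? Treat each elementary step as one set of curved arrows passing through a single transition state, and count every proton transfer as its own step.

4

Step 1: Unassisted departure of Cl⁻ (taking the C–Cl bonding pair) generates a secondary carbocation.
Step 2: Carbocation rearrangement: a 1,2-hydride shift from the adjacent cyclohexyl carbon converts the initially-formed secondary cation into the more stable tertiary cation.
Step 3: Nucleophilic capture: the oxygen of CH3OH bonds to the cationic carbon, producing an oxonium-ion intermediate.
Step 4: Deprotonation of the oxonium oxygen by solvent methanol yields the neutral ether.
Total: 4 elementary steps.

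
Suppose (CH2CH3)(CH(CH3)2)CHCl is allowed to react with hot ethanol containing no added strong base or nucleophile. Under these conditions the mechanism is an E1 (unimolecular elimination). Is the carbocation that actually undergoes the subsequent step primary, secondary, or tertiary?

tertiary

Step 1: The C–Cl bond breaks with both electrons going to the chloride; Cl⁻ leaves and a secondary carbocation remains.
Step 2: A 1,2-hydride shift from the adjacent isopropyl carbon moves the positive charge from the secondary centre to an adjacent carbon, generating a more stable tertiary carbocation.
The cation rearranges from secondary to tertiary via a 1,2-hydride shift from the adjacent isopropyl carbon; the tertiary cation is what reacts next.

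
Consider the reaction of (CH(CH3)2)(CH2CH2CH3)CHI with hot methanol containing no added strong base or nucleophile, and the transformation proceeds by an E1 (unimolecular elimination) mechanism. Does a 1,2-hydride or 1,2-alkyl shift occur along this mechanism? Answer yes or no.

yes

The first-formed carbocation is secondary.
The adjacent isopropyl carbon already bears 2 other carbon substituents and has a hydrogen to migrate; after a 1,2-hydride shift from that carbon the positive charge sits on a tertiary centre.
Tertiary is more stable than secondary, so the shift occurs.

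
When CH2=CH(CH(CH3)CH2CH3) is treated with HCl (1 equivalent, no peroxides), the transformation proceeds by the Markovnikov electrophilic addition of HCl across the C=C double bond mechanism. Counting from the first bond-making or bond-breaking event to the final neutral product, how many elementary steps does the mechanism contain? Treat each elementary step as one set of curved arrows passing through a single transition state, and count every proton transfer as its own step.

Step 1: The π electrons of the C=C bond attack a proton of HCl; Markovnikov addition places the new C–H on the less-substituted alkene carbon, so the positive charge ends up on the more-substituted carbon — a secondary carbocation. The H–Cl bond breaks heterolytically, releasing Cl⁻.
Step 2: Carbocation rearrangement: a 1,2-hydride shift from the adjacent sec-butyl carbon converts the initially-formed secondary cation into the more stable tertiary cation.
Step 3: The Cl⁻ anion donates a lone pair to the carbocation, forming the new C–Cl σ-bond and giving the neutral alkyl halide.
Total: 3 elementary steps.

3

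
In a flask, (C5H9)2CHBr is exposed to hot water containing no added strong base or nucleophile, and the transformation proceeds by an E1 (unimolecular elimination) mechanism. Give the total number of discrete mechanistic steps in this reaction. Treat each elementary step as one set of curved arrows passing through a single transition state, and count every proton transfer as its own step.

3

Step 1: Unassisted departure of Br⁻ (taking the C–Br bonding pair) generates a secondary carbocation.
Step 2: Carbocation rearrangement: a 1,2-hydride shift from the adjacent cyclopentyl carbon converts the initially-formed secondary cation into the more stable tertiary cation.
Step 3: A weak base (a water molecule from the solvent) removes a proton from a carbon adjacent to the cationic centre; the electrons of that C–H bond become the new π(C=C) bond, giving the alkene.
Total: 3 elementary steps.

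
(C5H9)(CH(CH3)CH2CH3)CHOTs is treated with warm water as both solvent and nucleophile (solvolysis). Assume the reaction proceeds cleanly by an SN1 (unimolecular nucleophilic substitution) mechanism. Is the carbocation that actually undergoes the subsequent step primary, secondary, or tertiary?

tertiary

Step 1: Unassisted departure of TsO⁻ (taking the C–O bonding pair) generates a secondary carbocation.
Step 2: Carbocation rearrangement: a 1,2-hydride shift from the adjacent cyclopentyl carbon converts the initially-formed secondary cation into the more stable tertiary cation.
The cation rearranges from secondary to tertiary via a 1,2-hydride shift from the adjacent cyclopentyl carbon; the tertiary cation is what reacts next.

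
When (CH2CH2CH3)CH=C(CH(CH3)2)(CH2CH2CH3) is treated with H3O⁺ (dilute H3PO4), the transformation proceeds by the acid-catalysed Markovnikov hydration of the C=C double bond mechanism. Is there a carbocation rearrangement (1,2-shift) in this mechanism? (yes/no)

The first-formed carbocation is tertiary.
No single 1,2-shift to an adjacent carbon would produce a more-substituted cation than the one already present, so no rearrangement occurs.

no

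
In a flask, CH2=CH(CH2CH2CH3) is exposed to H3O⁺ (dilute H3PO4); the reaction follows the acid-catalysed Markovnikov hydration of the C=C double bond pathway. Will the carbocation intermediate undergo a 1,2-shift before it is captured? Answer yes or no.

no

The first-formed carbocation is secondary.
No single 1,2-shift to an adjacent carbon would produce a more-substituted cation than the one already present, so no rearrangement occurs.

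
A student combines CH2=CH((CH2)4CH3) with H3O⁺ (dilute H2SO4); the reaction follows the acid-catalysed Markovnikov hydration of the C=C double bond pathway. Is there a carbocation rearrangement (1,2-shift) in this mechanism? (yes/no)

The first-formed carbocation is secondary.
No single 1,2-shift to an adjacent carbon would produce a more-substituted cation than the one already present, so no rearrangement occurs.

no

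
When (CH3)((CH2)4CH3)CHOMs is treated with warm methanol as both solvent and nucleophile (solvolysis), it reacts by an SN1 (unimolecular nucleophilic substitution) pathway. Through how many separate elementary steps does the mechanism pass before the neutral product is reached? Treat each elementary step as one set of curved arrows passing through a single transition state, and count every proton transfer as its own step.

3

Step 1: Ionisation: the C–O σ-bond cleaves heterolytically; both bonding electrons depart with MsO⁻, leaving a secondary carbocation at the α-carbon.
(No 1,2-shift: no single shift to an adjacent carbon would give a more stable cation.)
Step 2: CH3OH donates an oxygen lone pair into the empty p orbital of the cation, giving a protonated ether (an oxonium ion).
Step 3: Deprotonation of the oxonium oxygen by solvent methanol yields the neutral ether.
Total: 3 elementary steps.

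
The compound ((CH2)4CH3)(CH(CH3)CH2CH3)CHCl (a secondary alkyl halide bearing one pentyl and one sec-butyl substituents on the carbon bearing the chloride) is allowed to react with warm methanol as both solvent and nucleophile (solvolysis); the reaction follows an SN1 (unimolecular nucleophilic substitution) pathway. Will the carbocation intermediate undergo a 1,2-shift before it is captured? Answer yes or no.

yes

The first-formed carbocation is secondary.
The adjacent sec-butyl carbon already bears 2 other carbon substituents and has a hydrogen to migrate; after a 1,2-hydride shift from that carbon the positive charge sits on a tertiary centre.
Tertiary is more stable than secondary, so the shift occurs.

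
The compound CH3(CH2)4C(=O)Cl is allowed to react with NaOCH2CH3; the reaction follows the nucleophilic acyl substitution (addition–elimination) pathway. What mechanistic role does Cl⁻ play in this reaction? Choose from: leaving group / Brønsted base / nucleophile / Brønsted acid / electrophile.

leaving group

Step 2: Collapse of the tetrahedral intermediate: the alkoxide oxygen pushes its lone pair back to re-form C=O while Cl⁻ leaves.
Cl⁻ departs with both electrons of the breaking σ-bond — that is the definition of a leaving group.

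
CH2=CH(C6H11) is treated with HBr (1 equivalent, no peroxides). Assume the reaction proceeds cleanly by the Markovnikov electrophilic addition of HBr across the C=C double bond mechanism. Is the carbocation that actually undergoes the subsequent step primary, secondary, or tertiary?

Step 1: The π electrons of the C=C bond attack a proton of HBr; Markovnikov addition places the new C–H on the less-substituted alkene carbon, so the positive charge ends up on the more-substituted carbon — a secondary carbocation. The H–Br bond breaks heterolytically, releasing Br⁻.
Step 2: Carbocation rearrangement: a 1,2-hydride shift from the adjacent cyclohexyl carbon converts the initially-formed secondary cation into the more stable tertiary cation.
The cation rearranges from secondary to tertiary via a 1,2-hydride shift from the adjacent cyclohexyl carbon; the tertiary cation is what reacts next.

tertiary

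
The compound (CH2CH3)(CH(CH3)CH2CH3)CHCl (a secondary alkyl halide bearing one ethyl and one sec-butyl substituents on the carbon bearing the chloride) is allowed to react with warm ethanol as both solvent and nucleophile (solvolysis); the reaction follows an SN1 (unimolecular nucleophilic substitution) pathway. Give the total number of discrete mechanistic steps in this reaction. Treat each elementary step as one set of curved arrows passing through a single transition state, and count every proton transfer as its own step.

Step 1: Ionisation: the C–Cl σ-bond cleaves heterolytically; both bonding electrons depart with Cl⁻, leaving a secondary carbocation at the α-carbon.
Step 2: A 1,2-hydride shift from the adjacent sec-butyl carbon moves the positive charge from the secondary centre to an adjacent carbon, generating a more stable tertiary carbocation.
Step 3: CH3CH2OH donates an oxygen lone pair into the empty p orbital of the cation, giving a protonated ether (an oxonium ion).
Step 4: A second solvent molecule removes the proton on oxygen, giving the neutral ether product.
Total: 4 elementary steps.

4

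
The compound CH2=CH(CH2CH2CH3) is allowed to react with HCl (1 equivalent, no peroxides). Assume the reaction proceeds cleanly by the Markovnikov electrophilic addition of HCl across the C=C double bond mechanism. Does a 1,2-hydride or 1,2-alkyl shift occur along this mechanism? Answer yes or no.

no

The first-formed carbocation is secondary.
No single 1,2-shift to an adjacent carbon would produce a more-substituted cation than the one already present, so no rearrangement occurs.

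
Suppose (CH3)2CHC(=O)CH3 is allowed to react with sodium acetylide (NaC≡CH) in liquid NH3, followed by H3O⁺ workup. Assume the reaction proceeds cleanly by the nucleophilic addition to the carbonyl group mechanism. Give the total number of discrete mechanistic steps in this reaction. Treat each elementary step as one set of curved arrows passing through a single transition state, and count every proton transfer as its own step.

Step 1: Nucleophilic addition: HC≡C⁻ adds to the carbonyl carbon, pushing the π(C=O) electron pair onto oxygen and giving a tetrahedral alkoxide.
Step 2: On H3O⁺ workup the alkoxide oxygen is protonated, giving a propargyl alcohol.
Total: 2 elementary steps.

2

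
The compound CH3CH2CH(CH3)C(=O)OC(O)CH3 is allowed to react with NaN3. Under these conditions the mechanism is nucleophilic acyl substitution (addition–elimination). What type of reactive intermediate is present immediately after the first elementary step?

Step 1: Nucleophilic addition of N3⁻ to the acyl carbon breaks the π(C=O) bond and yields a tetrahedral, anionic intermediate.
After step 1 the species present is a tetrahedral intermediate.

tetrahedral intermediate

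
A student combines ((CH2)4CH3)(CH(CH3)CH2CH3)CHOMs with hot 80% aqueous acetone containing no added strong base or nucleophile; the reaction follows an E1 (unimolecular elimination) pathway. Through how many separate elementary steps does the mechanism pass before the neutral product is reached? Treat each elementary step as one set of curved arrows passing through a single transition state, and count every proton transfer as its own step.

3

Step 1: Ionisation: the C–O σ-bond cleaves heterolytically; both bonding electrons depart with MsO⁻, leaving a secondary carbocation at the α-carbon.
Step 2: A hydride (H with its bonding pair) migrates from the adjacent sec-butyl carbon to the cationic centre — a 1,2-hydride shift — upgrading the secondary cation to a tertiary one.
Step 3: A weak base (a water molecule from the solvent) removes a proton from a carbon adjacent to the cationic centre; the electrons of that C–H bond become the new π(C=C) bond, giving the alkene.
Total: 3 elementary steps.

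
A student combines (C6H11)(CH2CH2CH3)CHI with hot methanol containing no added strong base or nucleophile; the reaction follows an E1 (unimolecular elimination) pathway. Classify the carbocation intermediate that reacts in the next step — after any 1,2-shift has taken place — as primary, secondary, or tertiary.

tertiary

Step 1: Rate-determining heterolysis of the C–I bond gives I⁻ and a secondary carbocation.
Step 2: Carbocation rearrangement: a 1,2-hydride shift from the adjacent cyclohexyl carbon converts the initially-formed secondary cation into the more stable tertiary cation.
The cation rearranges from secondary to tertiary via a 1,2-hydride shift from the adjacent cyclohexyl carbon; the tertiary cation is what reacts next.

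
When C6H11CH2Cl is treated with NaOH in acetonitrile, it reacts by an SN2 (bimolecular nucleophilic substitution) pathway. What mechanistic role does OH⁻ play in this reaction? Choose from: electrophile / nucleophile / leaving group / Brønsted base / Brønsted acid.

nucleophile

Step 1: Backside attack by OH⁻ on the carbon bearing the chloride: the new C–O bond forms as the C–Cl bond breaks, with Walden inversion at carbon.
OH⁻ donates an electron pair to form a new σ-bond to carbon — it is the nucleophile.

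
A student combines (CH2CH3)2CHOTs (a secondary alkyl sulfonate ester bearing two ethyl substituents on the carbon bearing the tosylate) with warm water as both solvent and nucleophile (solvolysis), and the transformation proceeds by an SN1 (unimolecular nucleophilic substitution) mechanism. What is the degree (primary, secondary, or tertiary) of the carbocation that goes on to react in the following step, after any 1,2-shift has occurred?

Step 1: Unassisted departure of TsO⁻ (taking the C–O bonding pair) generates a secondary carbocation.
No single 1,2-shift to an adjacent carbon would give a more-substituted cation, so no rearrangement occurs.

secondary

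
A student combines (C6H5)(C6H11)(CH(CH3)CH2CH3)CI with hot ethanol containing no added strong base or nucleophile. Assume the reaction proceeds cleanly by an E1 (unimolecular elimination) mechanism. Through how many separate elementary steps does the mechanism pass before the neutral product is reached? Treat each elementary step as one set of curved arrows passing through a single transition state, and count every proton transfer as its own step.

2

Step 1: Rate-determining heterolysis of the C–I bond gives I⁻ and a tertiary carbocation.
(No 1,2-shift: no single shift to an adjacent carbon would give a more stable cation.)
Step 2: An ethanol molecule (solvent) deprotonates a β-carbon; as the C–H bond breaks, those electrons form the new alkene π bond.
Total: 2 elementary steps.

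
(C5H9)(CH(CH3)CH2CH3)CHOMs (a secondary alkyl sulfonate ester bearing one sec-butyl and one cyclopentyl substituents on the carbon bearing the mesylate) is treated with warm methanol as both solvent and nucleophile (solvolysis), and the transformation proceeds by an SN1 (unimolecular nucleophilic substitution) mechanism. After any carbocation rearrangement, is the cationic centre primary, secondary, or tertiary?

Step 1: Rate-determining heterolysis of the C–O bond gives MsO⁻ and a secondary carbocation.
Step 2: Carbocation rearrangement: a 1,2-hydride shift from the adjacent sec-butyl carbon converts the initially-formed secondary cation into the more stable tertiary cation.
The cation rearranges from secondary to tertiary via a 1,2-hydride shift from the adjacent sec-butyl carbon; the tertiary cation is what reacts next.

tertiary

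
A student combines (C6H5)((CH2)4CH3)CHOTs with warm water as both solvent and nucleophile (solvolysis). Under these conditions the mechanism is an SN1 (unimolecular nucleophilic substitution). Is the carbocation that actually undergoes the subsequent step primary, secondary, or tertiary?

Step 1: The C–O bond breaks with both electrons going to the tosylate; TsO⁻ leaves and a secondary carbocation remains.
No single 1,2-shift to an adjacent carbon would give a more-substituted cation, so no rearrangement occurs.

secondary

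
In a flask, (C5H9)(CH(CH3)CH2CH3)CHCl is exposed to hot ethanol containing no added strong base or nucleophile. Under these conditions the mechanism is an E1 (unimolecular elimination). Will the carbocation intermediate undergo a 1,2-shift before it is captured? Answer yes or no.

The first-formed carbocation is secondary.
The adjacent cyclopentyl carbon already bears 2 other carbon substituents and has a hydrogen to migrate; after a 1,2-hydride shift from that carbon the positive charge sits on a tertiary centre.
Tertiary is more stable than secondary, so the shift occurs.

yes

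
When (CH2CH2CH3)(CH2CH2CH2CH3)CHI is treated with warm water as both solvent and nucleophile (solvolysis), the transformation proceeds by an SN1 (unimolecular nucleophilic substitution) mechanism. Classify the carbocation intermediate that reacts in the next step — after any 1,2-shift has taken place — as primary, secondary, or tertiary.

Step 1: Ionisation: the C–I σ-bond cleaves heterolytically; both bonding electrons depart with I⁻, leaving a secondary carbocation at the α-carbon.
No single 1,2-shift to an adjacent carbon would give a more-substituted cation, so no rearrangement occurs.

secondary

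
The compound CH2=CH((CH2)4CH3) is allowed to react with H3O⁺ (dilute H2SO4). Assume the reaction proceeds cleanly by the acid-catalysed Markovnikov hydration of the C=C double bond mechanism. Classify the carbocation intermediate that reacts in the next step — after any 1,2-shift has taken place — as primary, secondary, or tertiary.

secondary

Step 1: Electrophilic addition begins with the π(C=C) electrons forming a bond to the proton of H3O⁺. Following Markovnikov's rule, the resulting cation is secondary. H2O is released.
No single 1,2-shift to an adjacent carbon would give a more-substituted cation, so no rearrangement occurs.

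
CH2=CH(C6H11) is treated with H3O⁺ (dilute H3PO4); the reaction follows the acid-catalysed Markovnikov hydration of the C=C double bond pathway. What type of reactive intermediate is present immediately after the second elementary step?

tertiary carbocation

Step 1: Protonation of the alkene by H3O⁺: the π bond acts as the nucleophile and picks up H⁺, giving the more stable (Markovnikov) secondary carbocation. H2O is released.
Step 2: A 1,2-hydride shift from the adjacent cyclohexyl carbon moves the positive charge from the secondary centre to an adjacent carbon, generating a more stable tertiary carbocation.
After step 2 the species present is a tertiary carbocation.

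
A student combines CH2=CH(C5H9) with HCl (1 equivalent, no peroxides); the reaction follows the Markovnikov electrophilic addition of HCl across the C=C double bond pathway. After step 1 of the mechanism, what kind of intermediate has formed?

secondary carbocation

Step 1: Electrophilic addition begins with the π(C=C) electrons forming a bond to the proton of HCl. Following Markovnikov's rule, the resulting cation is secondary. The H–Cl bond breaks heterolytically, releasing Cl⁻.
After step 1 the species present is a secondary carbocation.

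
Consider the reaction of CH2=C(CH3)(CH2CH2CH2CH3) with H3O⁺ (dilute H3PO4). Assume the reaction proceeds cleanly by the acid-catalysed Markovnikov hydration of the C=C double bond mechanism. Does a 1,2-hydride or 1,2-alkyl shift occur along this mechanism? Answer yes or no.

The first-formed carbocation is tertiary.
No single 1,2-shift to an adjacent carbon would produce a more-substituted cation than the one already present, so no rearrangement occurs.

no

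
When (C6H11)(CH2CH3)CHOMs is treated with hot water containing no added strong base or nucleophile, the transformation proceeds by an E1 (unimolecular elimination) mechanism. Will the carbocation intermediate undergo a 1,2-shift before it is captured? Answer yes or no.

yes

The first-formed carbocation is secondary.
The adjacent cyclohexyl carbon already bears 2 other carbon substituents and has a hydrogen to migrate; after a 1,2-hydride shift from that carbon the positive charge sits on a tertiary centre.
Tertiary is more stable than secondary, so the shift occurs.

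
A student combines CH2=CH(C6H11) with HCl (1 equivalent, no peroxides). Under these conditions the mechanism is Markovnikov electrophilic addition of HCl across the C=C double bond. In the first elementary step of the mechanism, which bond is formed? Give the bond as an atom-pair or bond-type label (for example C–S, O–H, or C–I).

C–H

Step 1: The π electrons of the C=C bond attack a proton of HCl; Markovnikov addition places the new C–H on the less-substituted alkene carbon, so the positive charge ends up on the more-substituted carbon — a secondary carbocation. The H–Cl bond breaks heterolytically, releasing Cl⁻.
The bond formed in this step is the C–H bond.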